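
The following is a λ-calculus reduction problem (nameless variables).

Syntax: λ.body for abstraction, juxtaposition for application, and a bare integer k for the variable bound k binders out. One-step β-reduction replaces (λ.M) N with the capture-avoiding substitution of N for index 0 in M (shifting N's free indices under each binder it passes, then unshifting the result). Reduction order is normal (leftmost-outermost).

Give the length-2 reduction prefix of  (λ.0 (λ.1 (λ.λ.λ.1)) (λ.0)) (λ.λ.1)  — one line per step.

Answer: after 2 steps: (λ.λ.(λ.λ.1) (λ.λ.λ.1)) (λ.0)

Reduction:
  start: (λ.0 (λ.1 (λ.λ.λ.1)) (λ.0)) (λ.λ.1)
  →1  (λ.λ.1) (λ.(λ.λ.1) (λ.λ.λ.1)) (λ.0)
  →2  (λ.λ.(λ.λ.1) (λ.λ.λ.1)) (λ.0)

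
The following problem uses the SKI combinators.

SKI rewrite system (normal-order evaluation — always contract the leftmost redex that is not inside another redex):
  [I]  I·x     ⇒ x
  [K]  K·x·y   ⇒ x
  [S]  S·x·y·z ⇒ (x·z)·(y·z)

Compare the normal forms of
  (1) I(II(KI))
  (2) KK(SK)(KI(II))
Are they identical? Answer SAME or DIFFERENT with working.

Term A:
  start: I(II(KI))
  [1] II(KI)
  [2] I(KI)
  [3] KI

Term B:
  start: KK(SK)(KI(II))
  [1] K(KI(II))
  [2] KI

Answer: SAME — A ⇓ KI, B ⇓ KI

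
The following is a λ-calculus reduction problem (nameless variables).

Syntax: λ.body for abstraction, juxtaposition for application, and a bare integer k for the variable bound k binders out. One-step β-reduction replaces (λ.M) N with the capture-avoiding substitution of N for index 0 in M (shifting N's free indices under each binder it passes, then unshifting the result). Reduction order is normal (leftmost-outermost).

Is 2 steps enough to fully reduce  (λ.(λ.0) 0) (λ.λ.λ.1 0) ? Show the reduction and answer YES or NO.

  start: (λ.(λ.0) 0) (λ.λ.λ.1 0)
  [1] (λ.0) (λ.λ.λ.1 0)
  [2] λ.λ.λ.1 0

Answer: YES — reaches normal form λ.λ.λ.1 0 in 2 ≤ 2 steps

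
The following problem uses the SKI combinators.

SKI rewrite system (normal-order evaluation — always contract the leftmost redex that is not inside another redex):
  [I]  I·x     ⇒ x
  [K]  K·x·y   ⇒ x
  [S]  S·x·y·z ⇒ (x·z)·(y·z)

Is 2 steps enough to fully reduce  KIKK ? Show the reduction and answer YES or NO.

  start: KIKK
  step 1: IK
  step 2: K

Answer: YES — reaches normal form K in 2 ≤ 2 steps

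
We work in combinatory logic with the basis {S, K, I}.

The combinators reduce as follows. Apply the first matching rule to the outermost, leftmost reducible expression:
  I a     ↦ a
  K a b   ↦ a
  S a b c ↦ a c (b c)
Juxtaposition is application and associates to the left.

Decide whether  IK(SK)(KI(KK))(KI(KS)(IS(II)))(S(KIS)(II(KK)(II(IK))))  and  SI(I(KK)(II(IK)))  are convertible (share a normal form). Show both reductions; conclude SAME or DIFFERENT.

Term A:
  start: IK(SK)(KI(KK))(KI(KS)(IS(II)))(S(KIS)(II(KK)(II(IK))))
  [1] K(SK)(KI(KK))(KI(KS)(IS(II)))(S(KIS)(II(KK)(II(IK))))
  [2] SK(KI(KS)(IS(II)))(S(KIS)(II(KK)(II(IK))))
  [3] K(S(KIS)(II(KK)(II(IK))))(KI(KS)(IS(II))(S(KIS)(II(KK)(II(IK)))))
  [4] S(KIS)(II(KK)(II(IK)))
  [5] SI(II(KK)(II(IK)))
  [6] SI(I(KK)(II(IK)))
  [7] SI(KK(II(IK)))
  [8] SIK

Term B:
  start: SI(I(KK)(II(IK)))
  [1] SI(KK(II(IK)))
  [2] SIK

Answer: SAME — A ⇓ SIK, B ⇓ SIK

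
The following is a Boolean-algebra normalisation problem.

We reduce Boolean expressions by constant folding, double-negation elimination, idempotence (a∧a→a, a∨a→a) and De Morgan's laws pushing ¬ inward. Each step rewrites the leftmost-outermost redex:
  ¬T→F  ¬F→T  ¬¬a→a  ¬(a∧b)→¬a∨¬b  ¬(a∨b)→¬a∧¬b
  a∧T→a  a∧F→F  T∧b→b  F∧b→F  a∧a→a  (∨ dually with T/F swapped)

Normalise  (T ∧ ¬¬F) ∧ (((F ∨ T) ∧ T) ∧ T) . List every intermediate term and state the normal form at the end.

Answer: normal form = F  (in 3 steps)

Working:
  start: (T ∧ ¬¬F) ∧ (((F ∨ T) ∧ T) ∧ T)
  →1  ¬¬F ∧ (((F ∨ T) ∧ T) ∧ T)
  →2  F ∧ (((F ∨ T) ∧ T) ∧ T)
  →3  F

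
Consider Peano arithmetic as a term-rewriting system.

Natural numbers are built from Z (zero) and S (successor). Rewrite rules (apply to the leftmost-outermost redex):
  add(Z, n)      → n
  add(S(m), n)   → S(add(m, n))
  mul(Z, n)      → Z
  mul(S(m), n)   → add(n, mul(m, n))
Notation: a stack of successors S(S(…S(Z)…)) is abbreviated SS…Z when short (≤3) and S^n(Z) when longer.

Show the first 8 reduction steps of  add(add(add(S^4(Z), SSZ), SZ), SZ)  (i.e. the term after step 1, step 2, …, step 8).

Answer: after 8 steps: S(S(add(S(add(add(SZ, SSZ), SZ)), SZ)))

Reduction:
  start: add(add(add(S^4(Z), SSZ), SZ), SZ)
  →1  add(add(S(add(SSSZ, SSZ)), SZ), SZ)
  →2  add(S(add(add(SSSZ, SSZ), SZ)), SZ)
  →3  S(add(add(add(SSSZ, SSZ), SZ), SZ))
  →4  S(add(add(S(add(SSZ, SSZ)), SZ), SZ))
  →5  S(add(S(add(add(SSZ, SSZ), SZ)), SZ))
  →6  S(S(add(add(add(SSZ, SSZ), SZ), SZ)))
  →7  S(S(add(add(S(add(SZ, SSZ)), SZ), SZ)))
  →8  S(S(add(S(add(add(SZ, SSZ), SZ)), SZ)))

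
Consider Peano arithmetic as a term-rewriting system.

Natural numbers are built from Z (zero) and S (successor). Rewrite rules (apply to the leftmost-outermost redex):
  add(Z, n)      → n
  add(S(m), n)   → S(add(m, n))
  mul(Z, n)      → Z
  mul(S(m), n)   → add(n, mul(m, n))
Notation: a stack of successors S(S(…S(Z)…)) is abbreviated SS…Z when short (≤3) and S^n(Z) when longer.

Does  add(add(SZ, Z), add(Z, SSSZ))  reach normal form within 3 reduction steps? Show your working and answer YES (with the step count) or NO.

  start: add(add(SZ, Z), add(Z, SSSZ))
  [1] add(S(add(Z, Z)), add(Z, SSSZ))
  [2] S(add(add(Z, Z), add(Z, SSSZ)))
  [3] S(add(Z, add(Z, SSSZ)))

Answer: NO — after 3 steps the term is S(add(Z, add(Z, SSSZ))), not yet normal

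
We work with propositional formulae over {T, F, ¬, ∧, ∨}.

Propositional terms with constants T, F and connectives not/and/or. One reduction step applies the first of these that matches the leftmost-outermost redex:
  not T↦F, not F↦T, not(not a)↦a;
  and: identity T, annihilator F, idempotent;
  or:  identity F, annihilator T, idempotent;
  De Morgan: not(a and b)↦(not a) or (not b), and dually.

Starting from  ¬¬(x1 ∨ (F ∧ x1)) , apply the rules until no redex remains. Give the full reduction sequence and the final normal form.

Answer: normal form = x1  (in 3 steps)

Derivation:
  start: ¬¬(x1 ∨ (F ∧ x1))
  [1] x1 ∨ (F ∧ x1)
  [2] x1 ∨ F
  [3] x1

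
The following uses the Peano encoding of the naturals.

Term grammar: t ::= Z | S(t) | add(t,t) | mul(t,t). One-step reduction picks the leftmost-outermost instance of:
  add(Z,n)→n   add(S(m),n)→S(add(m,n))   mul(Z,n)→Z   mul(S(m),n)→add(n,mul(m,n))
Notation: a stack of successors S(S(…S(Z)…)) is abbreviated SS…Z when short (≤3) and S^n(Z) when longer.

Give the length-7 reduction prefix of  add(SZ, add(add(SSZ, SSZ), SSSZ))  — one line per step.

Answer: after 7 steps: S(S(S(add(SSZ, SSSZ))))

Working:
  start: add(SZ, add(add(SSZ, SSZ), SSSZ))
  step 1: S(add(Z, add(add(SSZ, SSZ), SSSZ)))
  step 2: S(add(add(SSZ, SSZ), SSSZ))
  step 3: S(add(S(add(SZ, SSZ)), SSSZ))
  step 4: S(S(add(add(SZ, SSZ), SSSZ)))
  step 5: S(S(add(S(add(Z, SSZ)), SSSZ)))
  step 6: S(S(S(add(add(Z, SSZ), SSSZ))))
  step 7: S(S(S(add(SSZ, SSSZ))))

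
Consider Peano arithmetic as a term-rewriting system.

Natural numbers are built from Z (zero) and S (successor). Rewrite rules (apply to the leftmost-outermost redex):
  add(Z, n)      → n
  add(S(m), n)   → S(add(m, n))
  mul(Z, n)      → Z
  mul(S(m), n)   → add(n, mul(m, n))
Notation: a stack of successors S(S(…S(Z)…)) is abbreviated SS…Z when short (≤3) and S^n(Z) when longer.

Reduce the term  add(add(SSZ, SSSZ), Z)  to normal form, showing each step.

  start: add(add(SSZ, SSSZ), Z)
  [1] add(S(add(SZ, SSSZ)), Z)
  [2] S(add(add(SZ, SSSZ), Z))
  [3] S(add(S(add(Z, SSSZ)), Z))
  [4] S(S(add(add(Z, SSSZ), Z)))
  [5] S(S(add(SSSZ, Z)))
  [6] S(S(S(add(SSZ, Z))))
  [7] S(S(S(S(add(SZ, Z)))))
  [8] S(S(S(S(S(add(Z, Z))))))
  [9] S^5(Z)

Answer: normal form = S^5(Z)  (in 9 steps)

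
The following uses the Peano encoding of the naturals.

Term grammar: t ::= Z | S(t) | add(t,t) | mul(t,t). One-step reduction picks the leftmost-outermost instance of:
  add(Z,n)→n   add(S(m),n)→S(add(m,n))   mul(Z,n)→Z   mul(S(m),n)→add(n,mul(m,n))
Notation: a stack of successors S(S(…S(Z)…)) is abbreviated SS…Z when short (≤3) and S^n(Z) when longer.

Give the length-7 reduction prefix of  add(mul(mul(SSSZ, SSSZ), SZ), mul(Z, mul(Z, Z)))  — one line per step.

Answer: after 7 steps: S(add(mul(S(add(SZ, mul(SSZ, SSSZ))), SZ), mul(Z, mul(Z, Z))))

Working:
  start: add(mul(mul(SSSZ, SSSZ), SZ), mul(Z, mul(Z, Z)))
  [1] add(mul(add(SSSZ, mul(SSZ, SSSZ)), SZ), mul(Z, mul(Z, Z)))
  [2] add(mul(S(add(SSZ, mul(SSZ, SSSZ))), SZ), mul(Z, mul(Z, Z)))
  [3] add(add(SZ, mul(add(SSZ, mul(SSZ, SSSZ)), SZ)), mul(Z, mul(Z, Z)))
  [4] add(S(add(Z, mul(add(SSZ, mul(SSZ, SSSZ)), SZ))), mul(Z, mul(Z, Z)))
  [5] S(add(add(Z, mul(add(SSZ, mul(SSZ, SSSZ)), SZ)), mul(Z, mul(Z, Z))))
  [6] S(add(mul(add(SSZ, mul(SSZ, SSSZ)), SZ), mul(Z, mul(Z, Z))))
  [7] S(add(mul(S(add(SZ, mul(SSZ, SSSZ))), SZ), mul(Z, mul(Z, Z))))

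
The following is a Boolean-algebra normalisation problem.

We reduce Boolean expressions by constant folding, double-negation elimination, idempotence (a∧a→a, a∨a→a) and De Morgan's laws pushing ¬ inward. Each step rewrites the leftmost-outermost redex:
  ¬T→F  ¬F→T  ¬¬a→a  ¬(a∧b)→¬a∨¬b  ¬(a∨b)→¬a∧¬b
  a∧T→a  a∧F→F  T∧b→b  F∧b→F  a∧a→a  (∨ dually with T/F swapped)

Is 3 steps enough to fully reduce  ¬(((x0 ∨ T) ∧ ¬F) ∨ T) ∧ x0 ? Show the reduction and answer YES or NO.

  start: ¬(((x0 ∨ T) ∧ ¬F) ∨ T) ∧ x0
  →1  (¬((x0 ∨ T) ∧ ¬F) ∧ ¬T) ∧ x0
  →2  ((¬(x0 ∨ T) ∨ ¬¬F) ∧ ¬T) ∧ x0
  →3  (((¬x0 ∧ ¬T) ∨ ¬¬F) ∧ ¬T) ∧ x0

Answer: NO — after 3 steps the term is (((¬x0 ∧ ¬T) ∨ ¬¬F) ∧ ¬T) ∧ x0, not yet normal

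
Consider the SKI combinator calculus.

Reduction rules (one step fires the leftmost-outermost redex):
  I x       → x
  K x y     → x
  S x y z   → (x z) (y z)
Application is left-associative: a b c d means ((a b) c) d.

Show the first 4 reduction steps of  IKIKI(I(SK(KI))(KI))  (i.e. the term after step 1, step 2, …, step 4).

  start: IKIKI(I(SK(KI))(KI))
  [1] KIKI(I(SK(KI))(KI))
  [2] II(I(SK(KI))(KI))
  [3] I(I(SK(KI))(KI))
  [4] I(SK(KI))(KI)

Answer: after 4 steps: I(SK(KI))(KI)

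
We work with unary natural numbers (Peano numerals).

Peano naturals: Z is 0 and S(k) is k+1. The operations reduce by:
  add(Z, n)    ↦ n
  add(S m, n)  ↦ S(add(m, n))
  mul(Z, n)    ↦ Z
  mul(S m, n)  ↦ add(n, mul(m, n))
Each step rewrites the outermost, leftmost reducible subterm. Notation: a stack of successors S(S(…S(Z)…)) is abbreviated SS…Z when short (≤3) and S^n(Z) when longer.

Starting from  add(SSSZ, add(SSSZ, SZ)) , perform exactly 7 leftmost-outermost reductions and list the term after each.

  start: add(SSSZ, add(SSSZ, SZ))
  →1  S(add(SSZ, add(SSSZ, SZ)))
  →2  S(S(add(SZ, add(SSSZ, SZ))))
  →3  S(S(S(add(Z, add(SSSZ, SZ)))))
  →4  S(S(S(add(SSSZ, SZ))))
  →5  S(S(S(S(add(SSZ, SZ)))))
  →6  S(S(S(S(S(add(SZ, SZ))))))
  →7  S(S(S(S(S(S(add(Z, SZ)))))))

Answer: after 7 steps: S(S(S(S(S(S(add(Z, SZ)))))))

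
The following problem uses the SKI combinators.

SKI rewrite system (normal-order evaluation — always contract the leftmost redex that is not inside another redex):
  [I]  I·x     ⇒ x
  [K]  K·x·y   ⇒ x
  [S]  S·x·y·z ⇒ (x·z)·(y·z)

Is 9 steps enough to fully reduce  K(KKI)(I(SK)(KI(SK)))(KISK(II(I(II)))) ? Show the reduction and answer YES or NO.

Answer: YES — reaches normal form K(KI) in 8 ≤ 9 steps

Reduction:
  start: K(KKI)(I(SK)(KI(SK)))(KISK(II(I(II))))
  →1  KKI(KISK(II(I(II))))
  →2  K(KISK(II(I(II))))
  →3  K(IK(II(I(II))))
  →4  K(K(II(I(II))))
  →5  K(K(I(I(II))))
  →6  K(K(I(II)))
  →7  K(K(II))
  →8  K(KI)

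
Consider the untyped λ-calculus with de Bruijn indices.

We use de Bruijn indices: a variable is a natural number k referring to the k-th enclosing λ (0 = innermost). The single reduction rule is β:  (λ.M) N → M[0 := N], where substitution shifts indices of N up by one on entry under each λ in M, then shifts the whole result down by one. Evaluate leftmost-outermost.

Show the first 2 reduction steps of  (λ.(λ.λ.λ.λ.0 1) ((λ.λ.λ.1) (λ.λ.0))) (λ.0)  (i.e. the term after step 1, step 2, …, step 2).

  start: (λ.(λ.λ.λ.λ.0 1) ((λ.λ.λ.1) (λ.λ.0))) (λ.0)
  [1] (λ.λ.λ.λ.0 1) ((λ.λ.λ.1) (λ.λ.0))
  [2] λ.λ.λ.0 1

Answer: after 2 steps: λ.λ.λ.0 1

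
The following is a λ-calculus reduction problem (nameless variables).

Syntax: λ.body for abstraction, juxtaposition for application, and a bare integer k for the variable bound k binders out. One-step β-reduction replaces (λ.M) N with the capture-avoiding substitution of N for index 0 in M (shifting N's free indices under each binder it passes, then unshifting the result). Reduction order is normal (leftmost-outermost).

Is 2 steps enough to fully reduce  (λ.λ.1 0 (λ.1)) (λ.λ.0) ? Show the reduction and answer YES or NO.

Answer: NO — after 2 steps the term is λ.(λ.0) (λ.1), not yet normal

Reduction:
  start: (λ.λ.1 0 (λ.1)) (λ.λ.0)
  step 1: λ.(λ.λ.0) 0 (λ.1)
  step 2: λ.(λ.0) (λ.1)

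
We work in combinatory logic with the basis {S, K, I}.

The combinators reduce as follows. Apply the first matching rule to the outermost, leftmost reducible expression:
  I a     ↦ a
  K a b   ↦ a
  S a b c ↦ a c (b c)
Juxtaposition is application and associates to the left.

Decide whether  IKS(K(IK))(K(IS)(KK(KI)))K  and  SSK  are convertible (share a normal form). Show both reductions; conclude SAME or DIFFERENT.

Answer: SAME — A ⇓ SSK, B ⇓ SSK

Derivation:
Term A:
  start: IKS(K(IK))(K(IS)(KK(KI)))K
  step 1: KS(K(IK))(K(IS)(KK(KI)))K
  step 2: S(K(IS)(KK(KI)))K
  step 3: S(IS)K
  step 4: SSK

Term B:
  start: SSK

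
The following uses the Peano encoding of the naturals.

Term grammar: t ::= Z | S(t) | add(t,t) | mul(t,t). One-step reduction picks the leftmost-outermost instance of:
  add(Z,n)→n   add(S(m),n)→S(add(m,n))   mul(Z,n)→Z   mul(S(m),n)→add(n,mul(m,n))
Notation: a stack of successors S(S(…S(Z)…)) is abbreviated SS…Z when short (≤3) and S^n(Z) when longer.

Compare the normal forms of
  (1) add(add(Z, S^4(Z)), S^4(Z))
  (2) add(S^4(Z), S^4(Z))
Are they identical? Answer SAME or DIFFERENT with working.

Answer: SAME — A ⇓ S^8(Z), B ⇓ S^8(Z)

Reduction:
Term A:
  start: add(add(Z, S^4(Z)), S^4(Z))
  [1] add(S^4(Z), S^4(Z))
  [2] S(add(SSSZ, S^4(Z)))
  [3] S(S(add(SSZ, S^4(Z))))
  [4] S(S(S(add(SZ, S^4(Z)))))
  [5] S(S(S(S(add(Z, S^4(Z))))))
  [6] S^8(Z)

Term B:
  start: add(S^4(Z), S^4(Z))
  [1] S(add(SSSZ, S^4(Z)))
  [2] S(S(add(SSZ, S^4(Z))))
  [3] S(S(S(add(SZ, S^4(Z)))))
  [4] S(S(S(S(add(Z, S^4(Z))))))
  [5] S^8(Z)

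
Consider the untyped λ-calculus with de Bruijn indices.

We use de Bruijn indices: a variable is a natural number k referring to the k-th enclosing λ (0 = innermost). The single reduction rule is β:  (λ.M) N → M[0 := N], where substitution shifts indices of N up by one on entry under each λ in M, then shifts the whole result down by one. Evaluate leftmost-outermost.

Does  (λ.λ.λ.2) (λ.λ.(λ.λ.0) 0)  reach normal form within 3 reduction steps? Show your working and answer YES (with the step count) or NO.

Answer: YES — reaches normal form λ.λ.λ.λ.λ.0 in 2 ≤ 3 steps

Working:
  start: (λ.λ.λ.2) (λ.λ.(λ.λ.0) 0)
  step 1: λ.λ.λ.λ.(λ.λ.0) 0
  step 2: λ.λ.λ.λ.λ.0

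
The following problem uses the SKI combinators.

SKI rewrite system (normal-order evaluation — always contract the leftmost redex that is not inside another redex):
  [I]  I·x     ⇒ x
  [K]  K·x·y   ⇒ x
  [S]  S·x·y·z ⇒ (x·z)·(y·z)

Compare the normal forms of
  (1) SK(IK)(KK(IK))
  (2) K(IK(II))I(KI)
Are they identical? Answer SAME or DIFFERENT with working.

Term A:
  start: SK(IK)(KK(IK))
  [1] K(KK(IK))(IK(KK(IK)))
  [2] KK(IK)
  [3] K

Term B:
  start: K(IK(II))I(KI)
  [1] IK(II)(KI)
  [2] K(II)(KI)
  [3] II
  [4] I

Answer: DIFFERENT — A ⇓ K, B ⇓ I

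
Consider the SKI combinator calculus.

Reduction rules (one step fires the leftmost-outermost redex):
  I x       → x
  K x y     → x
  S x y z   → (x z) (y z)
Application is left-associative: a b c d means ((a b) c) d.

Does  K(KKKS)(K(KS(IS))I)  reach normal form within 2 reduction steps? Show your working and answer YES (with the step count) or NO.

  start: K(KKKS)(K(KS(IS))I)
  →1  KKKS
  →2  KS

Answer: YES — reaches normal form KS in 2 ≤ 2 steps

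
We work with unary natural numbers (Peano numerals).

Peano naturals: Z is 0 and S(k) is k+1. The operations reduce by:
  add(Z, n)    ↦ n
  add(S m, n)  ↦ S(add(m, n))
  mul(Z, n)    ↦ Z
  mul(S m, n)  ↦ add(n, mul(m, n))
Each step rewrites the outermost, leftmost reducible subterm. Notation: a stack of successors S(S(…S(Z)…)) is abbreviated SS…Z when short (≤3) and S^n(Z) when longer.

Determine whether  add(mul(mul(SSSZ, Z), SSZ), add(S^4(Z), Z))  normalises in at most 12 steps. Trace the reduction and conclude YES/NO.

  start: add(mul(mul(SSSZ, Z), SSZ), add(S^4(Z), Z))
  step 1: add(mul(add(Z, mul(SSZ, Z)), SSZ), add(S^4(Z), Z))
  step 2: add(mul(mul(SSZ, Z), SSZ), add(S^4(Z), Z))
  step 3: add(mul(add(Z, mul(SZ, Z)), SSZ), add(S^4(Z), Z))
  step 4: add(mul(mul(SZ, Z), SSZ), add(S^4(Z), Z))
  step 5: add(mul(add(Z, mul(Z, Z)), SSZ), add(S^4(Z), Z))
  step 6: add(mul(mul(Z, Z), SSZ), add(S^4(Z), Z))
  step 7: add(mul(Z, SSZ), add(S^4(Z), Z))
  step 8: add(Z, add(S^4(Z), Z))
  step 9: add(S^4(Z), Z)
  step 10: S(add(SSSZ, Z))
  step 11: S(S(add(SSZ, Z)))
  step 12: S(S(S(add(SZ, Z))))

Answer: NO — after 12 steps the term is S(S(S(add(SZ, Z)))), not yet normal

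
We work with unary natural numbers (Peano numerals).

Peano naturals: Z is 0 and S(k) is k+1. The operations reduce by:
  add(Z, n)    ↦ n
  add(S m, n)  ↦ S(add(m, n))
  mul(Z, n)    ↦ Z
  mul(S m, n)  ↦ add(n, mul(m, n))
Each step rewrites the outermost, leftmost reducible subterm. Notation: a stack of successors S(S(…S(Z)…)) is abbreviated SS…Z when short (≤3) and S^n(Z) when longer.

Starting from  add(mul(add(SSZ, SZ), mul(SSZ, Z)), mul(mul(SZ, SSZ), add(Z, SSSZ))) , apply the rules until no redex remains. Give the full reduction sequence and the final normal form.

Answer: normal form = S^6(Z)  (in 44 steps)

Reduction:
  start: add(mul(add(SSZ, SZ), mul(SSZ, Z)), mul(mul(SZ, SSZ), add(Z, SSSZ)))
  [1] add(mul(S(add(SZ, SZ)), mul(SSZ, Z)), mul(mul(SZ, SSZ), add(Z, SSSZ)))
  [2] add(add(mul(SSZ, Z), mul(add(SZ, SZ), mul(SSZ, Z))), mul(mul(SZ, SSZ), add(Z, SSSZ)))
  [3] add(add(add(Z, mul(SZ, Z)), mul(add(SZ, SZ), mul(SSZ, Z))), mul(mul(SZ, SSZ), add(Z, SSSZ)))
  [4] add(add(mul(SZ, Z), mul(add(SZ, SZ), mul(SSZ, Z))), mul(mul(SZ, SSZ), add(Z, SSSZ)))
  [5] add(add(add(Z, mul(Z, Z)), mul(add(SZ, SZ), mul(SSZ, Z))), mul(mul(SZ, SSZ), add(Z, SSSZ)))
  [6] add(add(mul(Z, Z), mul(add(SZ, SZ), mul(SSZ, Z))), mul(mul(SZ, SSZ), add(Z, SSSZ)))
  [7] add(add(Z, mul(add(SZ, SZ), mul(SSZ, Z))), mul(mul(SZ, SSZ), add(Z, SSSZ)))
  [8] add(mul(add(SZ, SZ), mul(SSZ, Z)), mul(mul(SZ, SSZ), add(Z, SSSZ)))
  [9] add(mul(S(add(Z, SZ)), mul(SSZ, Z)), mul(mul(SZ, SSZ), add(Z, SSSZ)))
  [10] add(add(mul(SSZ, Z), mul(add(Z, SZ), mul(SSZ, Z))), mul(mul(SZ, SSZ), add(Z, SSSZ)))
  [11] add(add(add(Z, mul(SZ, Z)), mul(add(Z, SZ), mul(SSZ, Z))), mul(mul(SZ, SSZ), add(Z, SSSZ)))
  [12] add(add(mul(SZ, Z), mul(add(Z, SZ), mul(SSZ, Z))), mul(mul(SZ, SSZ), add(Z, SSSZ)))
  [13] add(add(add(Z, mul(Z, Z)), mul(add(Z, SZ), mul(SSZ, Z))), mul(mul(SZ, SSZ), add(Z, SSSZ)))
  [14] add(add(mul(Z, Z), mul(add(Z, SZ), mul(SSZ, Z))), mul(mul(SZ, SSZ), add(Z, SSSZ)))
  [15] add(add(Z, mul(add(Z, SZ), mul(SSZ, Z))), mul(mul(SZ, SSZ), add(Z, SSSZ)))
  [16] add(mul(add(Z, SZ), mul(SSZ, Z)), mul(mul(SZ, SSZ), add(Z, SSSZ)))
  [17] add(mul(SZ, mul(SSZ, Z)), mul(mul(SZ, SSZ), add(Z, SSSZ)))
  [18] add(add(mul(SSZ, Z), mul(Z, mul(SSZ, Z))), mul(mul(SZ, SSZ), add(Z, SSSZ)))
  [19] add(add(add(Z, mul(SZ, Z)), mul(Z, mul(SSZ, Z))), mul(mul(SZ, SSZ), add(Z, SSSZ)))
  [20] add(add(mul(SZ, Z), mul(Z, mul(SSZ, Z))), mul(mul(SZ, SSZ), add(Z, SSSZ)))
  [21] add(add(add(Z, mul(Z, Z)), mul(Z, mul(SSZ, Z))), mul(mul(SZ, SSZ), add(Z, SSSZ)))
  [22] add(add(mul(Z, Z), mul(Z, mul(SSZ, Z))), mul(mul(SZ, SSZ), add(Z, SSSZ)))
  [23] add(add(Z, mul(Z, mul(SSZ, Z))), mul(mul(SZ, SSZ), add(Z, SSSZ)))
  [24] add(mul(Z, mul(SSZ, Z)), mul(mul(SZ, SSZ), add(Z, SSSZ)))
  [25] add(Z, mul(mul(SZ, SSZ), add(Z, SSSZ)))
  [26] mul(mul(SZ, SSZ), add(Z, SSSZ))
  [27] mul(add(SSZ, mul(Z, SSZ)), add(Z, SSSZ))
  [28] mul(S(add(SZ, mul(Z, SSZ))), add(Z, SSSZ))
  [29] add(add(Z, SSSZ), mul(add(SZ, mul(Z, SSZ)), add(Z, SSSZ)))
  [30] add(SSSZ, mul(add(SZ, mul(Z, SSZ)), add(Z, SSSZ)))
  [31] S(add(SSZ, mul(add(SZ, mul(Z, SSZ)), add(Z, SSSZ))))
  [32] S(S(add(SZ, mul(add(SZ, mul(Z, SSZ)), add(Z, SSSZ)))))
  [33] S(S(S(add(Z, mul(add(SZ, mul(Z, SSZ)), add(Z, SSSZ))))))
  [34] S(S(S(mul(add(SZ, mul(Z, SSZ)), add(Z, SSSZ)))))
  [35] S(S(S(mul(S(add(Z, mul(Z, SSZ))), add(Z, SSSZ)))))
  [36] S(S(S(add(add(Z, SSSZ), mul(add(Z, mul(Z, SSZ)), add(Z, SSSZ))))))
  [37] S(S(S(add(SSSZ, mul(add(Z, mul(Z, SSZ)), add(Z, SSSZ))))))
  [38] S(S(S(S(add(SSZ, mul(add(Z, mul(Z, SSZ)), add(Z, SSSZ)))))))
  [39] S(S(S(S(S(add(SZ, mul(add(Z, mul(Z, SSZ)), add(Z, SSSZ))))))))
  [40] S(S(S(S(S(S(add(Z, mul(add(Z, mul(Z, SSZ)), add(Z, SSSZ)))))))))
  [41] S(S(S(S(S(S(mul(add(Z, mul(Z, SSZ)), add(Z, SSSZ))))))))
  [42] S(S(S(S(S(S(mul(mul(Z, SSZ), add(Z, SSSZ))))))))
  [43] S(S(S(S(S(S(mul(Z, add(Z, SSSZ))))))))
  [44] S^6(Z)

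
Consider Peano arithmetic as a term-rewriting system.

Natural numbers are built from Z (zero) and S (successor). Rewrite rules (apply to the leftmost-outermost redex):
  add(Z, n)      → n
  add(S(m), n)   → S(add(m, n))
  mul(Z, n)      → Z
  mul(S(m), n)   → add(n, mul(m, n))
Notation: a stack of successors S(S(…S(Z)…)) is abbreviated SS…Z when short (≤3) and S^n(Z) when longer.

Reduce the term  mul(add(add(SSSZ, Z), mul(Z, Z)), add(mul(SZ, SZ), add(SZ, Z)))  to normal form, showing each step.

  start: mul(add(add(SSSZ, Z), mul(Z, Z)), add(mul(SZ, SZ), add(SZ, Z)))
  →1  mul(add(S(add(SSZ, Z)), mul(Z, Z)), add(mul(SZ, SZ), add(SZ, Z)))
  →2  mul(S(add(add(SSZ, Z), mul(Z, Z))), add(mul(SZ, SZ), add(SZ, Z)))
  →3  add(add(mul(SZ, SZ), add(SZ, Z)), mul(add(add(SSZ, Z), mul(Z, Z)), add(mul(SZ, SZ), add(SZ, Z))))
  →4  add(add(add(SZ, mul(Z, SZ)), add(SZ, Z)), mul(add(add(SSZ, Z), mul(Z, Z)), add(mul(SZ, SZ), add(SZ, Z))))
  →5  add(add(S(add(Z, mul(Z, SZ))), add(SZ, Z)), mul(add(add(SSZ, Z), mul(Z, Z)), add(mul(SZ, SZ), add(SZ, Z))))
  →6  add(S(add(add(Z, mul(Z, SZ)), add(SZ, Z))), mul(add(add(SSZ, Z), mul(Z, Z)), add(mul(SZ, SZ), add(SZ, Z))))
  →7  S(add(add(add(Z, mul(Z, SZ)), add(SZ, Z)), mul(add(add(SSZ, Z), mul(Z, Z)), add(mul(SZ, SZ), add(SZ, Z)))))
  →8  S(add(add(mul(Z, SZ), add(SZ, Z)), mul(add(add(SSZ, Z), mul(Z, Z)), add(mul(SZ, SZ), add(SZ, Z)))))
  →9  S(add(add(Z, add(SZ, Z)), mul(add(add(SSZ, Z), mul(Z, Z)), add(mul(SZ, SZ), add(SZ, Z)))))
  →10  S(add(add(SZ, Z), mul(add(add(SSZ, Z), mul(Z, Z)), add(mul(SZ, SZ), add(SZ, Z)))))
  →11  S(add(S(add(Z, Z)), mul(add(add(SSZ, Z), mul(Z, Z)), add(mul(SZ, SZ), add(SZ, Z)))))
  →12  S(S(add(add(Z, Z), mul(add(add(SSZ, Z), mul(Z, Z)), add(mul(SZ, SZ), add(SZ, Z))))))
  →13  S(S(add(Z, mul(add(add(SSZ, Z), mul(Z, Z)), add(mul(SZ, SZ), add(SZ, Z))))))
  →14  S(S(mul(add(add(SSZ, Z), mul(Z, Z)), add(mul(SZ, SZ), add(SZ, Z)))))
  →15  S(S(mul(add(S(add(SZ, Z)), mul(Z, Z)), add(mul(SZ, SZ), add(SZ, Z)))))
  →16  S(S(mul(S(add(add(SZ, Z), mul(Z, Z))), add(mul(SZ, SZ), add(SZ, Z)))))
  →17  S(S(add(add(mul(SZ, SZ), add(SZ, Z)), mul(add(add(SZ, Z), mul(Z, Z)), add(mul(SZ, SZ), add(SZ, Z))))))
  →18  S(S(add(add(add(SZ, mul(Z, SZ)), add(SZ, Z)), mul(add(add(SZ, Z), mul(Z, Z)), add(mul(SZ, SZ), add(SZ, Z))))))
  →19  S(S(add(add(S(add(Z, mul(Z, SZ))), add(SZ, Z)), mul(add(add(SZ, Z), mul(Z, Z)), add(mul(SZ, SZ), add(SZ, Z))))))
  →20  S(S(add(S(add(add(Z, mul(Z, SZ)), add(SZ, Z))), mul(add(add(SZ, Z), mul(Z, Z)), add(mul(SZ, SZ), add(SZ, Z))))))
  →21  S(S(S(add(add(add(Z, mul(Z, SZ)), add(SZ, Z)), mul(add(add(SZ, Z), mul(Z, Z)), add(mul(SZ, SZ), add(SZ, Z)))))))
  →22  S(S(S(add(add(mul(Z, SZ), add(SZ, Z)), mul(add(add(SZ, Z), mul(Z, Z)), add(mul(SZ, SZ), add(SZ, Z)))))))
  →23  S(S(S(add(add(Z, add(SZ, Z)), mul(add(add(SZ, Z), mul(Z, Z)), add(mul(SZ, SZ), add(SZ, Z)))))))
  →24  S(S(S(add(add(SZ, Z), mul(add(add(SZ, Z), mul(Z, Z)), add(mul(SZ, SZ), add(SZ, Z)))))))
  →25  S(S(S(add(S(add(Z, Z)), mul(add(add(SZ, Z), mul(Z, Z)), add(mul(SZ, SZ), add(SZ, Z)))))))
  →26  S(S(S(S(add(add(Z, Z), mul(add(add(SZ, Z), mul(Z, Z)), add(mul(SZ, SZ), add(SZ, Z))))))))
  →27  S(S(S(S(add(Z, mul(add(add(SZ, Z), mul(Z, Z)), add(mul(SZ, SZ), add(SZ, Z))))))))
  →28  S(S(S(S(mul(add(add(SZ, Z), mul(Z, Z)), add(mul(SZ, SZ), add(SZ, Z)))))))
  →29  S(S(S(S(mul(add(S(add(Z, Z)), mul(Z, Z)), add(mul(SZ, SZ), add(SZ, Z)))))))
  →30  S(S(S(S(mul(S(add(add(Z, Z), mul(Z, Z))), add(mul(SZ, SZ), add(SZ, Z)))))))
  →31  S(S(S(S(add(add(mul(SZ, SZ), add(SZ, Z)), mul(add(add(Z, Z), mul(Z, Z)), add(mul(SZ, SZ), add(SZ, Z))))))))
  →32  S(S(S(S(add(add(add(SZ, mul(Z, SZ)), add(SZ, Z)), mul(add(add(Z, Z), mul(Z, Z)), add(mul(SZ, SZ), add(SZ, Z))))))))
  →33  S(S(S(S(add(add(S(add(Z, mul(Z, SZ))), add(SZ, Z)), mul(add(add(Z, Z), mul(Z, Z)), add(mul(SZ, SZ), add(SZ, Z))))))))
  →34  S(S(S(S(add(S(add(add(Z, mul(Z, SZ)), add(SZ, Z))), mul(add(add(Z, Z), mul(Z, Z)), add(mul(SZ, SZ), add(SZ, Z))))))))
  →35  S(S(S(S(S(add(add(add(Z, mul(Z, SZ)), add(SZ, Z)), mul(add(add(Z, Z), mul(Z, Z)), add(mul(SZ, SZ), add(SZ, Z)))))))))
  →36  S(S(S(S(S(add(add(mul(Z, SZ), add(SZ, Z)), mul(add(add(Z, Z), mul(Z, Z)), add(mul(SZ, SZ), add(SZ, Z)))))))))
  →37  S(S(S(S(S(add(add(Z, add(SZ, Z)), mul(add(add(Z, Z), mul(Z, Z)), add(mul(SZ, SZ), add(SZ, Z)))))))))
  →38  S(S(S(S(S(add(add(SZ, Z), mul(add(add(Z, Z), mul(Z, Z)), add(mul(SZ, SZ), add(SZ, Z)))))))))
  →39  S(S(S(S(S(add(S(add(Z, Z)), mul(add(add(Z, Z), mul(Z, Z)), add(mul(SZ, SZ), add(SZ, Z)))))))))
  →40  S(S(S(S(S(S(add(add(Z, Z), mul(add(add(Z, Z), mul(Z, Z)), add(mul(SZ, SZ), add(SZ, Z))))))))))
  →41  S(S(S(S(S(S(add(Z, mul(add(add(Z, Z), mul(Z, Z)), add(mul(SZ, SZ), add(SZ, Z))))))))))
  →42  S(S(S(S(S(S(mul(add(add(Z, Z), mul(Z, Z)), add(mul(SZ, SZ), add(SZ, Z)))))))))
  →43  S(S(S(S(S(S(mul(add(Z, mul(Z, Z)), add(mul(SZ, SZ), add(SZ, Z)))))))))
  →44  S(S(S(S(S(S(mul(mul(Z, Z), add(mul(SZ, SZ), add(SZ, Z)))))))))
  →45  S(S(S(S(S(S(mul(Z, add(mul(SZ, SZ), add(SZ, Z)))))))))
  →46  S^6(Z)

Answer: normal form = S^6(Z)  (in 46 steps)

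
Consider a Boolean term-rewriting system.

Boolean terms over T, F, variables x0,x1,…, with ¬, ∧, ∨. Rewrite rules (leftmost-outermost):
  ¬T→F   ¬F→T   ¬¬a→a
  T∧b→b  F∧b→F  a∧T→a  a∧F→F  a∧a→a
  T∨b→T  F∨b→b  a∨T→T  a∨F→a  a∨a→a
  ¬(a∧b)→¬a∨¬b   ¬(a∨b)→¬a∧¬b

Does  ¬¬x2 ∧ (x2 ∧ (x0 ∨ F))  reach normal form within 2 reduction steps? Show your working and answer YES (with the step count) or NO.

  start: ¬¬x2 ∧ (x2 ∧ (x0 ∨ F))
  [1] x2 ∧ (x2 ∧ (x0 ∨ F))
  [2] x2 ∧ (x2 ∧ x0)

Answer: YES — reaches normal form x2 ∧ (x2 ∧ x0) in 2 ≤ 2 steps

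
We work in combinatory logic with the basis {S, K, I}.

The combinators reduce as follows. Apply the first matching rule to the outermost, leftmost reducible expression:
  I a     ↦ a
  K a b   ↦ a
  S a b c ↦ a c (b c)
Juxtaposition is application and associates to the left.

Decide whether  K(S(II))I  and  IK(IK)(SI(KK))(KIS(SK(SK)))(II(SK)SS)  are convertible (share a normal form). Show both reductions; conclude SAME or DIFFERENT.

Term A:
  start: K(S(II))I
  step 1: S(II)
  step 2: SI

Term B:
  start: IK(IK)(SI(KK))(KIS(SK(SK)))(II(SK)SS)
  step 1: K(IK)(SI(KK))(KIS(SK(SK)))(II(SK)SS)
  step 2: IK(KIS(SK(SK)))(II(SK)SS)
  step 3: K(KIS(SK(SK)))(II(SK)SS)
  step 4: KIS(SK(SK))
  step 5: I(SK(SK))
  step 6: SK(SK)

Answer: DIFFERENT — A ⇓ SI, B ⇓ SK(SK)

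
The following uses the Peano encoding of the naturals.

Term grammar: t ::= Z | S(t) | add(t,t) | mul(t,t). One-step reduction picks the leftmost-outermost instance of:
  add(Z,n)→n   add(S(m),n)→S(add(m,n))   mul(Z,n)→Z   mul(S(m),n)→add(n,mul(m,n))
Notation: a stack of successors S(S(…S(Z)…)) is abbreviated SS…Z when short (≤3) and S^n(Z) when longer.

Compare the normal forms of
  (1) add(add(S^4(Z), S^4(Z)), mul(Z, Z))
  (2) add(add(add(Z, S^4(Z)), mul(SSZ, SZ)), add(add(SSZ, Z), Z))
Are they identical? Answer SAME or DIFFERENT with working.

Term A:
  start: add(add(S^4(Z), S^4(Z)), mul(Z, Z))
  →1  add(S(add(SSSZ, S^4(Z))), mul(Z, Z))
  →2  S(add(add(SSSZ, S^4(Z)), mul(Z, Z)))
  →3  S(add(S(add(SSZ, S^4(Z))), mul(Z, Z)))
  →4  S(S(add(add(SSZ, S^4(Z)), mul(Z, Z))))
  →5  S(S(add(S(add(SZ, S^4(Z))), mul(Z, Z))))
  →6  S(S(S(add(add(SZ, S^4(Z)), mul(Z, Z)))))
  →7  S(S(S(add(S(add(Z, S^4(Z))), mul(Z, Z)))))
  →8  S(S(S(S(add(add(Z, S^4(Z)), mul(Z, Z))))))
  →9  S(S(S(S(add(S^4(Z), mul(Z, Z))))))
  →10  S(S(S(S(S(add(SSSZ, mul(Z, Z)))))))
  →11  S(S(S(S(S(S(add(SSZ, mul(Z, Z))))))))
  →12  S(S(S(S(S(S(S(add(SZ, mul(Z, Z)))))))))
  →13  S(S(S(S(S(S(S(S(add(Z, mul(Z, Z))))))))))
  →14  S(S(S(S(S(S(S(S(mul(Z, Z)))))))))
  →15  S^8(Z)

Term B:
  start: add(add(add(Z, S^4(Z)), mul(SSZ, SZ)), add(add(SSZ, Z), Z))
  →1  add(add(S^4(Z), mul(SSZ, SZ)), add(add(SSZ, Z), Z))
  →2  add(S(add(SSSZ, mul(SSZ, SZ))), add(add(SSZ, Z), Z))
  →3  S(add(add(SSSZ, mul(SSZ, SZ)), add(add(SSZ, Z), Z)))
  →4  S(add(S(add(SSZ, mul(SSZ, SZ))), add(add(SSZ, Z), Z)))
  →5  S(S(add(add(SSZ, mul(SSZ, SZ)), add(add(SSZ, Z), Z))))
  →6  S(S(add(S(add(SZ, mul(SSZ, SZ))), add(add(SSZ, Z), Z))))
  →7  S(S(S(add(add(SZ, mul(SSZ, SZ)), add(add(SSZ, Z), Z)))))
  →8  S(S(S(add(S(add(Z, mul(SSZ, SZ))), add(add(SSZ, Z), Z)))))
  →9  S(S(S(S(add(add(Z, mul(SSZ, SZ)), add(add(SSZ, Z), Z))))))
  →10  S(S(S(S(add(mul(SSZ, SZ), add(add(SSZ, Z), Z))))))
  →11  S(S(S(S(add(add(SZ, mul(SZ, SZ)), add(add(SSZ, Z), Z))))))
  →12  S(S(S(S(add(S(add(Z, mul(SZ, SZ))), add(add(SSZ, Z), Z))))))
  →13  S(S(S(S(S(add(add(Z, mul(SZ, SZ)), add(add(SSZ, Z), Z)))))))
  →14  S(S(S(S(S(add(mul(SZ, SZ), add(add(SSZ, Z), Z)))))))
  →15  S(S(S(S(S(add(add(SZ, mul(Z, SZ)), add(add(SSZ, Z), Z)))))))
  →16  S(S(S(S(S(add(S(add(Z, mul(Z, SZ))), add(add(SSZ, Z), Z)))))))
  →17  S(S(S(S(S(S(add(add(Z, mul(Z, SZ)), add(add(SSZ, Z), Z))))))))
  →18  S(S(S(S(S(S(add(mul(Z, SZ), add(add(SSZ, Z), Z))))))))
  →19  S(S(S(S(S(S(add(Z, add(add(SSZ, Z), Z))))))))
  →20  S(S(S(S(S(S(add(add(SSZ, Z), Z)))))))
  →21  S(S(S(S(S(S(add(S(add(SZ, Z)), Z)))))))
  →22  S(S(S(S(S(S(S(add(add(SZ, Z), Z))))))))
  →23  S(S(S(S(S(S(S(add(S(add(Z, Z)), Z))))))))
  →24  S(S(S(S(S(S(S(S(add(add(Z, Z), Z)))))))))
  →25  S(S(S(S(S(S(S(S(add(Z, Z)))))))))
  →26  S^8(Z)

Answer: SAME — A ⇓ S^8(Z), B ⇓ S^8(Z)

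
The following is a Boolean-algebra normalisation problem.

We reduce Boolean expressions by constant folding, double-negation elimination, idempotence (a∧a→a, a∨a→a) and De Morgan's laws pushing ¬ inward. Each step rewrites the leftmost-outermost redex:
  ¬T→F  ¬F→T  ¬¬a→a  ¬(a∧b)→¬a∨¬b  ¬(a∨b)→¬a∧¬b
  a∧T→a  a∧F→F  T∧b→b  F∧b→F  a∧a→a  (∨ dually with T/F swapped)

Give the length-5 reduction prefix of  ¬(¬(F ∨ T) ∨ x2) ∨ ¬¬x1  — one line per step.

  start: ¬(¬(F ∨ T) ∨ x2) ∨ ¬¬x1
  [1] (¬¬(F ∨ T) ∧ ¬x2) ∨ ¬¬x1
  [2] ((F ∨ T) ∧ ¬x2) ∨ ¬¬x1
  [3] (T ∧ ¬x2) ∨ ¬¬x1
  [4] ¬x2 ∨ ¬¬x1
  [5] ¬x2 ∨ x1

Answer: after 5 steps: ¬x2 ∨ x1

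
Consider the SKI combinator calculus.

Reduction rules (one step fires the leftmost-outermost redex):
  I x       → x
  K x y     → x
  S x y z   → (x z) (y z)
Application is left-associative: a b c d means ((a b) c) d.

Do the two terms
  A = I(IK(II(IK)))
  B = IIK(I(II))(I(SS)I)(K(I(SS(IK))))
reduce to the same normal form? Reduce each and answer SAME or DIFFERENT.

Term A:
  start: I(IK(II(IK)))
  step 1: IK(II(IK))
  step 2: K(II(IK))
  step 3: K(I(IK))
  step 4: K(IK)
  step 5: KK

Term B:
  start: IIK(I(II))(I(SS)I)(K(I(SS(IK))))
  step 1: IK(I(II))(I(SS)I)(K(I(SS(IK))))
  step 2: K(I(II))(I(SS)I)(K(I(SS(IK))))
  step 3: I(II)(K(I(SS(IK))))
  step 4: II(K(I(SS(IK))))
  step 5: I(K(I(SS(IK))))
  step 6: K(I(SS(IK)))
  step 7: K(SS(IK))
  step 8: K(SSK)

Answer: DIFFERENT — A ⇓ KK, B ⇓ K(SSK)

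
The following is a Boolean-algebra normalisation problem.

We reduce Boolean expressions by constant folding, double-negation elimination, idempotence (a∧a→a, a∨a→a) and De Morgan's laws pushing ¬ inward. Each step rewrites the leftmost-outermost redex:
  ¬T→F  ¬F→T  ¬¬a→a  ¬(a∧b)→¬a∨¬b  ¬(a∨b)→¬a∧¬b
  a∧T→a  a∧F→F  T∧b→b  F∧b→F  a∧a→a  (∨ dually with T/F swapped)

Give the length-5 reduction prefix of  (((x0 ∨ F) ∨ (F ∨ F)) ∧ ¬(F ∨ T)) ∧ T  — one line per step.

  start: (((x0 ∨ F) ∨ (F ∨ F)) ∧ ¬(F ∨ T)) ∧ T
  [1] ((x0 ∨ F) ∨ (F ∨ F)) ∧ ¬(F ∨ T)
  [2] (x0 ∨ (F ∨ F)) ∧ ¬(F ∨ T)
  [3] (x0 ∨ F) ∧ ¬(F ∨ T)
  [4] x0 ∧ ¬(F ∨ T)
  [5] x0 ∧ (¬F ∧ ¬T)

Answer: after 5 steps: x0 ∧ (¬F ∧ ¬T)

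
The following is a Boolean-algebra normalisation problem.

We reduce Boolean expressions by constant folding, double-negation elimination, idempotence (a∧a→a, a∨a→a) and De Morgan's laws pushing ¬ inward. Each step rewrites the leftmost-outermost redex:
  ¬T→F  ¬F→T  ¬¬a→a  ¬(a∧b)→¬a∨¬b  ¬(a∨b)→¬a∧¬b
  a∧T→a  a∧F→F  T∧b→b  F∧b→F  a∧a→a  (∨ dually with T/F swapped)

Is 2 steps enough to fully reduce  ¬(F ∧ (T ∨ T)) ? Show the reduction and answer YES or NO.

  start: ¬(F ∧ (T ∨ T))
  [1] ¬F ∨ ¬(T ∨ T)
  [2] T ∨ ¬(T ∨ T)

Answer: NO — after 2 steps the term is T ∨ ¬(T ∨ T), not yet normal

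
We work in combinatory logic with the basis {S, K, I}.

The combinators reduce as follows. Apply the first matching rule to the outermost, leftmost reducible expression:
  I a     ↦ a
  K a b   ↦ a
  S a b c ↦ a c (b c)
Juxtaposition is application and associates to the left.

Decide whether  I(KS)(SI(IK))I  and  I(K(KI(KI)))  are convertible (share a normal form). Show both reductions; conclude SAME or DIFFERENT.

Term A:
  start: I(KS)(SI(IK))I
  step 1: KS(SI(IK))I
  step 2: SI

Term B:
  start: I(K(KI(KI)))
  step 1: K(KI(KI))
  step 2: KI

Answer: DIFFERENT — A ⇓ SI, B ⇓ KI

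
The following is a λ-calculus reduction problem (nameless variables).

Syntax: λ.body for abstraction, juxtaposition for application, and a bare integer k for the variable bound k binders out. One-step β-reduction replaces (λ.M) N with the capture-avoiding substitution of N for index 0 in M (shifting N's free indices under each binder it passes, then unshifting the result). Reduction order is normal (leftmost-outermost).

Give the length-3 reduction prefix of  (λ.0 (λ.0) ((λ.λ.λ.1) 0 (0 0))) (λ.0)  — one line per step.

Answer: after 3 steps: (λ.λ.λ.1) (λ.0) ((λ.0) (λ.0))

Working:
  start: (λ.0 (λ.0) ((λ.λ.λ.1) 0 (0 0))) (λ.0)
  [1] (λ.0) (λ.0) ((λ.λ.λ.1) (λ.0) ((λ.0) (λ.0)))
  [2] (λ.0) ((λ.λ.λ.1) (λ.0) ((λ.0) (λ.0)))
  [3] (λ.λ.λ.1) (λ.0) ((λ.0) (λ.0))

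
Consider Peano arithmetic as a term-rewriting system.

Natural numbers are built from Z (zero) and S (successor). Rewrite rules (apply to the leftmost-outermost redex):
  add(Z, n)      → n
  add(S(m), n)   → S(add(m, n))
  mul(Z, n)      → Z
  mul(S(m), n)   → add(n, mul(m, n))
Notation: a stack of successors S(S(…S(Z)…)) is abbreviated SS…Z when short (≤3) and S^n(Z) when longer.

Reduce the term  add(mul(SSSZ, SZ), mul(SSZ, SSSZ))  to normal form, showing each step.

  start: add(mul(SSSZ, SZ), mul(SSZ, SSSZ))
  [1] add(add(SZ, mul(SSZ, SZ)), mul(SSZ, SSSZ))
  [2] add(S(add(Z, mul(SSZ, SZ))), mul(SSZ, SSSZ))
  [3] S(add(add(Z, mul(SSZ, SZ)), mul(SSZ, SSSZ)))
  [4] S(add(mul(SSZ, SZ), mul(SSZ, SSSZ)))
  [5] S(add(add(SZ, mul(SZ, SZ)), mul(SSZ, SSSZ)))
  [6] S(add(S(add(Z, mul(SZ, SZ))), mul(SSZ, SSSZ)))
  [7] S(S(add(add(Z, mul(SZ, SZ)), mul(SSZ, SSSZ))))
  [8] S(S(add(mul(SZ, SZ), mul(SSZ, SSSZ))))
  [9] S(S(add(add(SZ, mul(Z, SZ)), mul(SSZ, SSSZ))))
  [10] S(S(add(S(add(Z, mul(Z, SZ))), mul(SSZ, SSSZ))))
  [11] S(S(S(add(add(Z, mul(Z, SZ)), mul(SSZ, SSSZ)))))
  [12] S(S(S(add(mul(Z, SZ), mul(SSZ, SSSZ)))))
  [13] S(S(S(add(Z, mul(SSZ, SSSZ)))))
  [14] S(S(S(mul(SSZ, SSSZ))))
  [15] S(S(S(add(SSSZ, mul(SZ, SSSZ)))))
  [16] S(S(S(S(add(SSZ, mul(SZ, SSSZ))))))
  [17] S(S(S(S(S(add(SZ, mul(SZ, SSSZ)))))))
  [18] S(S(S(S(S(S(add(Z, mul(SZ, SSSZ))))))))
  [19] S(S(S(S(S(S(mul(SZ, SSSZ)))))))
  [20] S(S(S(S(S(S(add(SSSZ, mul(Z, SSSZ))))))))
  [21] S(S(S(S(S(S(S(add(SSZ, mul(Z, SSSZ)))))))))
  [22] S(S(S(S(S(S(S(S(add(SZ, mul(Z, SSSZ))))))))))
  [23] S(S(S(S(S(S(S(S(S(add(Z, mul(Z, SSSZ)))))))))))
  [24] S(S(S(S(S(S(S(S(S(mul(Z, SSSZ))))))))))
  [25] S^9(Z)

Answer: normal form = S^9(Z)  (in 25 steps)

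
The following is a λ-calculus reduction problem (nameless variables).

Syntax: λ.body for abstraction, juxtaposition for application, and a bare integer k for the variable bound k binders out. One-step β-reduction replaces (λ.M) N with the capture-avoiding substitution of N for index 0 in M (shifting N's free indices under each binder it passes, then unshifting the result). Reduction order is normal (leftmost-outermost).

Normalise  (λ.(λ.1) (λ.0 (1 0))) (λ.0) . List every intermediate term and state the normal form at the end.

Answer: normal form = λ.0  (in 2 steps)

Derivation:
  start: (λ.(λ.1) (λ.0 (1 0))) (λ.0)
  [1] (λ.λ.0) (λ.0 ((λ.0) 0))
  [2] λ.0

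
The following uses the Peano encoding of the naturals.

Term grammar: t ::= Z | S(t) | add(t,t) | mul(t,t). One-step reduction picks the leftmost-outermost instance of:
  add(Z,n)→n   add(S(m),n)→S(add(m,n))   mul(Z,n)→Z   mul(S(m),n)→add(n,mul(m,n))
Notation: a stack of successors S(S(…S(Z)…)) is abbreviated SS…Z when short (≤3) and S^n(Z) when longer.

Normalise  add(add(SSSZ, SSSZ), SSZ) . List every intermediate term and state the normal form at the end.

  start: add(add(SSSZ, SSSZ), SSZ)
  →1  add(S(add(SSZ, SSSZ)), SSZ)
  →2  S(add(add(SSZ, SSSZ), SSZ))
  →3  S(add(S(add(SZ, SSSZ)), SSZ))
  →4  S(S(add(add(SZ, SSSZ), SSZ)))
  →5  S(S(add(S(add(Z, SSSZ)), SSZ)))
  →6  S(S(S(add(add(Z, SSSZ), SSZ))))
  →7  S(S(S(add(SSSZ, SSZ))))
  →8  S(S(S(S(add(SSZ, SSZ)))))
  →9  S(S(S(S(S(add(SZ, SSZ))))))
  →10  S(S(S(S(S(S(add(Z, SSZ)))))))
  →11  S^8(Z)

Answer: normal form = S^8(Z)  (in 11 steps)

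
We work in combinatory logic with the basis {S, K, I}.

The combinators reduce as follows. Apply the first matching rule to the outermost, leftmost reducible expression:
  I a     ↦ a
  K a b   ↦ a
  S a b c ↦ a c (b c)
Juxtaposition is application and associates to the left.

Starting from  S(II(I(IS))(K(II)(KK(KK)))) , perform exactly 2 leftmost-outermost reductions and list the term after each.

  start: S(II(I(IS))(K(II)(KK(KK))))
  step 1: S(I(I(IS))(K(II)(KK(KK))))
  step 2: S(I(IS)(K(II)(KK(KK))))

Answer: after 2 steps: S(I(IS)(K(II)(KK(KK))))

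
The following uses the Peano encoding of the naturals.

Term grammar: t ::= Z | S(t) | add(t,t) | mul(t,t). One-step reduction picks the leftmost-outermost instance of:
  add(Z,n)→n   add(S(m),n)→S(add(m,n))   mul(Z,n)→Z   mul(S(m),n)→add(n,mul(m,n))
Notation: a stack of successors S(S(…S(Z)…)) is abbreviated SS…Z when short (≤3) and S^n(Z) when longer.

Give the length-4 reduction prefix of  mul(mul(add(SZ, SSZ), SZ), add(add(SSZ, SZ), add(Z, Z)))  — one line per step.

Answer: after 4 steps: add(add(add(SSZ, SZ), add(Z, Z)), mul(add(Z, mul(add(Z, SSZ), SZ)), add(add(SSZ, SZ), add(Z, Z))))

Reduction:
  start: mul(mul(add(SZ, SSZ), SZ), add(add(SSZ, SZ), add(Z, Z)))
  [1] mul(mul(S(add(Z, SSZ)), SZ), add(add(SSZ, SZ), add(Z, Z)))
  [2] mul(add(SZ, mul(add(Z, SSZ), SZ)), add(add(SSZ, SZ), add(Z, Z)))
  [3] mul(S(add(Z, mul(add(Z, SSZ), SZ))), add(add(SSZ, SZ), add(Z, Z)))
  [4] add(add(add(SSZ, SZ), add(Z, Z)), mul(add(Z, mul(add(Z, SSZ), SZ)), add(add(SSZ, SZ), add(Z, Z))))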